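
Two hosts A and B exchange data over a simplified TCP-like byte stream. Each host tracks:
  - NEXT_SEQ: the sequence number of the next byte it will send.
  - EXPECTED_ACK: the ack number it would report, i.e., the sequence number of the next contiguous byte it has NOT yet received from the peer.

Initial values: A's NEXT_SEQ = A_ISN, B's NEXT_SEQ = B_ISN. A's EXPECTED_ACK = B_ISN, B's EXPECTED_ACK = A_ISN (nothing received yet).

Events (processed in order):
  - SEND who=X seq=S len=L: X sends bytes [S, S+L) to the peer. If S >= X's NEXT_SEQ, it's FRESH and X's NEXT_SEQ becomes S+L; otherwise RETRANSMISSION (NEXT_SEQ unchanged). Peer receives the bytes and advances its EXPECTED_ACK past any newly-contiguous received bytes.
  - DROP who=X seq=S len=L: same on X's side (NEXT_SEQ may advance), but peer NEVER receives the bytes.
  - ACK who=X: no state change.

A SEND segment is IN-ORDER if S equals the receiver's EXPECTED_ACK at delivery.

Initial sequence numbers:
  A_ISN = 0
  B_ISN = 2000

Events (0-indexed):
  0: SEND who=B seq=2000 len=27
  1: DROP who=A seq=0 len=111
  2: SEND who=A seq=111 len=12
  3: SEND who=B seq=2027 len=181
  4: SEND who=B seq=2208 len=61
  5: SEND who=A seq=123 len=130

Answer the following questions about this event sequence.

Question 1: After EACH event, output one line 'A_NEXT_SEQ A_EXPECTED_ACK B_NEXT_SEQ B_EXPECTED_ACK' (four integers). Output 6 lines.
0 2027 2027 0
111 2027 2027 0
123 2027 2027 0
123 2208 2208 0
123 2269 2269 0
253 2269 2269 0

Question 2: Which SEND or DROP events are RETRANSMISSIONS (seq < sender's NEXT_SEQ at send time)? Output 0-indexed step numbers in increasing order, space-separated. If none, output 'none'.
Answer: none

Derivation:
Step 0: SEND seq=2000 -> fresh
Step 1: DROP seq=0 -> fresh
Step 2: SEND seq=111 -> fresh
Step 3: SEND seq=2027 -> fresh
Step 4: SEND seq=2208 -> fresh
Step 5: SEND seq=123 -> fresh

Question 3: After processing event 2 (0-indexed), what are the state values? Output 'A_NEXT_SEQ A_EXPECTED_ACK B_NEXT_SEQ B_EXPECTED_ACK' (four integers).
After event 0: A_seq=0 A_ack=2027 B_seq=2027 B_ack=0
After event 1: A_seq=111 A_ack=2027 B_seq=2027 B_ack=0
After event 2: A_seq=123 A_ack=2027 B_seq=2027 B_ack=0

123 2027 2027 0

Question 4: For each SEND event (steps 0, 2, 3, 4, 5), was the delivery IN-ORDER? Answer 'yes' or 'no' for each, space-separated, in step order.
Step 0: SEND seq=2000 -> in-order
Step 2: SEND seq=111 -> out-of-order
Step 3: SEND seq=2027 -> in-order
Step 4: SEND seq=2208 -> in-order
Step 5: SEND seq=123 -> out-of-order

Answer: yes no yes yes no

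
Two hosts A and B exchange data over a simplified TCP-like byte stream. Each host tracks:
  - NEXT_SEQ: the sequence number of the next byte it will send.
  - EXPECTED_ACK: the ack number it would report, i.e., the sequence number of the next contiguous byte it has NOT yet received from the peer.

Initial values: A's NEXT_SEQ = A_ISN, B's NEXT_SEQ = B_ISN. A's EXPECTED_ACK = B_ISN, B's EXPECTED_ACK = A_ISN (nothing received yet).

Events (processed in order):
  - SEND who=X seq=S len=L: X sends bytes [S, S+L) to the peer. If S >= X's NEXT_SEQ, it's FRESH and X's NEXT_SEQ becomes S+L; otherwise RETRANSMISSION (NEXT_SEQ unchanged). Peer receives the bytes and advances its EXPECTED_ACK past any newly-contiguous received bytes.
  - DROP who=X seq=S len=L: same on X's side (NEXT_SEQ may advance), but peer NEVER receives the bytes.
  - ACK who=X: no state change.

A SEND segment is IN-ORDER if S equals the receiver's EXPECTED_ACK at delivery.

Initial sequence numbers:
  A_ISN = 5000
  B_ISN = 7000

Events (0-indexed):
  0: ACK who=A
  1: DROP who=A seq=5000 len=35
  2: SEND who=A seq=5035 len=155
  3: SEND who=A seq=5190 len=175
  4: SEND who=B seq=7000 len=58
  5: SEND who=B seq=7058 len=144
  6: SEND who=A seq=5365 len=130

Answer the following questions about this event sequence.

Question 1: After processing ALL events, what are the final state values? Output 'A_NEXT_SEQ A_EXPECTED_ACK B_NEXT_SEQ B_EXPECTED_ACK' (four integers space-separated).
After event 0: A_seq=5000 A_ack=7000 B_seq=7000 B_ack=5000
After event 1: A_seq=5035 A_ack=7000 B_seq=7000 B_ack=5000
After event 2: A_seq=5190 A_ack=7000 B_seq=7000 B_ack=5000
After event 3: A_seq=5365 A_ack=7000 B_seq=7000 B_ack=5000
After event 4: A_seq=5365 A_ack=7058 B_seq=7058 B_ack=5000
After event 5: A_seq=5365 A_ack=7202 B_seq=7202 B_ack=5000
After event 6: A_seq=5495 A_ack=7202 B_seq=7202 B_ack=5000

Answer: 5495 7202 7202 5000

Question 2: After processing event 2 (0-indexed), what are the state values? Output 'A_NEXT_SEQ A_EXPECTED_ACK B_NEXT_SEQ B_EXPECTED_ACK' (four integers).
After event 0: A_seq=5000 A_ack=7000 B_seq=7000 B_ack=5000
After event 1: A_seq=5035 A_ack=7000 B_seq=7000 B_ack=5000
After event 2: A_seq=5190 A_ack=7000 B_seq=7000 B_ack=5000

5190 7000 7000 5000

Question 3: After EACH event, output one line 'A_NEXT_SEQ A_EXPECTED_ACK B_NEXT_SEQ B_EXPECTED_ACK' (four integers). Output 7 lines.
5000 7000 7000 5000
5035 7000 7000 5000
5190 7000 7000 5000
5365 7000 7000 5000
5365 7058 7058 5000
5365 7202 7202 5000
5495 7202 7202 5000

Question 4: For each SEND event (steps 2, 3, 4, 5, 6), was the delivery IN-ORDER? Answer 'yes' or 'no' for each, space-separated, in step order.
Step 2: SEND seq=5035 -> out-of-order
Step 3: SEND seq=5190 -> out-of-order
Step 4: SEND seq=7000 -> in-order
Step 5: SEND seq=7058 -> in-order
Step 6: SEND seq=5365 -> out-of-order

Answer: no no yes yes no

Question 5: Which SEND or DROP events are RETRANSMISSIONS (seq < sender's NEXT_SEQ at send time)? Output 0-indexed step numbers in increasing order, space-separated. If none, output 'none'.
Step 1: DROP seq=5000 -> fresh
Step 2: SEND seq=5035 -> fresh
Step 3: SEND seq=5190 -> fresh
Step 4: SEND seq=7000 -> fresh
Step 5: SEND seq=7058 -> fresh
Step 6: SEND seq=5365 -> fresh

Answer: none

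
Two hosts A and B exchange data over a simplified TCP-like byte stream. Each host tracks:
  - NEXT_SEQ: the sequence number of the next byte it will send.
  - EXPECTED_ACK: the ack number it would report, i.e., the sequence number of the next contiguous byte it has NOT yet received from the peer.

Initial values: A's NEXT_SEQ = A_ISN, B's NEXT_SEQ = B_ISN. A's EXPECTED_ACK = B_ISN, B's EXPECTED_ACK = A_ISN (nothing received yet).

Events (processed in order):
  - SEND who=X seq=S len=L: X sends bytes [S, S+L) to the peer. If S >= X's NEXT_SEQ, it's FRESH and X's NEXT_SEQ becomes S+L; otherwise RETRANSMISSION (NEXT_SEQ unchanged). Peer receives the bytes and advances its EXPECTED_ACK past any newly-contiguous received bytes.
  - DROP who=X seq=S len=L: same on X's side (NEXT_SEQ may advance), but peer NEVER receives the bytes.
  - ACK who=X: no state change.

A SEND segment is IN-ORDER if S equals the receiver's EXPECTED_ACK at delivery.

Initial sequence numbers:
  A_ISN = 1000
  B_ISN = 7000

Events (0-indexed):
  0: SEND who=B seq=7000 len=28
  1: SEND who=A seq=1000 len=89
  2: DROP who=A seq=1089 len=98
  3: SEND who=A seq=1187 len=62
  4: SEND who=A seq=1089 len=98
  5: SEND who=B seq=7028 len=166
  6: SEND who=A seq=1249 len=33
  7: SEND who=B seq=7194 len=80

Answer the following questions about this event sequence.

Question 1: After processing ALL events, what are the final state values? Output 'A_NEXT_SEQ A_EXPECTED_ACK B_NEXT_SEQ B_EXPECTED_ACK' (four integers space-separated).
Answer: 1282 7274 7274 1282

Derivation:
After event 0: A_seq=1000 A_ack=7028 B_seq=7028 B_ack=1000
After event 1: A_seq=1089 A_ack=7028 B_seq=7028 B_ack=1089
After event 2: A_seq=1187 A_ack=7028 B_seq=7028 B_ack=1089
After event 3: A_seq=1249 A_ack=7028 B_seq=7028 B_ack=1089
After event 4: A_seq=1249 A_ack=7028 B_seq=7028 B_ack=1249
After event 5: A_seq=1249 A_ack=7194 B_seq=7194 B_ack=1249
After event 6: A_seq=1282 A_ack=7194 B_seq=7194 B_ack=1282
After event 7: A_seq=1282 A_ack=7274 B_seq=7274 B_ack=1282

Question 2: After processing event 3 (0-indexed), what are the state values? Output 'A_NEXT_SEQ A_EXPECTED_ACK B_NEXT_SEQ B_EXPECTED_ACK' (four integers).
After event 0: A_seq=1000 A_ack=7028 B_seq=7028 B_ack=1000
After event 1: A_seq=1089 A_ack=7028 B_seq=7028 B_ack=1089
After event 2: A_seq=1187 A_ack=7028 B_seq=7028 B_ack=1089
After event 3: A_seq=1249 A_ack=7028 B_seq=7028 B_ack=1089

1249 7028 7028 1089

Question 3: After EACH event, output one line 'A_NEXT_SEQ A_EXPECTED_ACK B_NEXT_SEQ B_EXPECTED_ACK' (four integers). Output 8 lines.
1000 7028 7028 1000
1089 7028 7028 1089
1187 7028 7028 1089
1249 7028 7028 1089
1249 7028 7028 1249
1249 7194 7194 1249
1282 7194 7194 1282
1282 7274 7274 1282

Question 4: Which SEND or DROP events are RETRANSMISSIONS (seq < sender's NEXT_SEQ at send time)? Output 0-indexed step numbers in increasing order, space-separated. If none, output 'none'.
Answer: 4

Derivation:
Step 0: SEND seq=7000 -> fresh
Step 1: SEND seq=1000 -> fresh
Step 2: DROP seq=1089 -> fresh
Step 3: SEND seq=1187 -> fresh
Step 4: SEND seq=1089 -> retransmit
Step 5: SEND seq=7028 -> fresh
Step 6: SEND seq=1249 -> fresh
Step 7: SEND seq=7194 -> fresh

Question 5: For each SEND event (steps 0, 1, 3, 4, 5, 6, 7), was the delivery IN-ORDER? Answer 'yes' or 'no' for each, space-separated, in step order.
Step 0: SEND seq=7000 -> in-order
Step 1: SEND seq=1000 -> in-order
Step 3: SEND seq=1187 -> out-of-order
Step 4: SEND seq=1089 -> in-order
Step 5: SEND seq=7028 -> in-order
Step 6: SEND seq=1249 -> in-order
Step 7: SEND seq=7194 -> in-order

Answer: yes yes no yes yes yes yes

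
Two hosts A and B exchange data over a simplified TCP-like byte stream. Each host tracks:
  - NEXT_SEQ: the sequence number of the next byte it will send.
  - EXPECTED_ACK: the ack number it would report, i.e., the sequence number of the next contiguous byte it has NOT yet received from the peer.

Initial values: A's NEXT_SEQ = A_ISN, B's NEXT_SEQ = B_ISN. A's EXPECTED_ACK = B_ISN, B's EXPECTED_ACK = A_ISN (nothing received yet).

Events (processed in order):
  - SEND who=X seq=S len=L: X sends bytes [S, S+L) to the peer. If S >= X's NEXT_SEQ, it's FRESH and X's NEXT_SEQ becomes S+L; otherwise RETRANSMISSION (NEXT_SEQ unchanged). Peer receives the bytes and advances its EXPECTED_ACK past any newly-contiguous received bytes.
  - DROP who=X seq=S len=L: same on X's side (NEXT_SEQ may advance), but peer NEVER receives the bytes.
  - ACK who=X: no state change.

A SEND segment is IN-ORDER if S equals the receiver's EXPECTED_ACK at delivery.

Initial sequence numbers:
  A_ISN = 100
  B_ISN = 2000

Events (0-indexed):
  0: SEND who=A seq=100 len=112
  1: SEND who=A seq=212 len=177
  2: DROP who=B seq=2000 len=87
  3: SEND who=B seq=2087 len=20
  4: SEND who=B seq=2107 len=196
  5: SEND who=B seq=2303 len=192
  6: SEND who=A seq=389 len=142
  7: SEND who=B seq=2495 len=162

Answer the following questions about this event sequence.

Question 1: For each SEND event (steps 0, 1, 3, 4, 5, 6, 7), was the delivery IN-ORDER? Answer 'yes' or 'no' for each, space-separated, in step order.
Answer: yes yes no no no yes no

Derivation:
Step 0: SEND seq=100 -> in-order
Step 1: SEND seq=212 -> in-order
Step 3: SEND seq=2087 -> out-of-order
Step 4: SEND seq=2107 -> out-of-order
Step 5: SEND seq=2303 -> out-of-order
Step 6: SEND seq=389 -> in-order
Step 7: SEND seq=2495 -> out-of-order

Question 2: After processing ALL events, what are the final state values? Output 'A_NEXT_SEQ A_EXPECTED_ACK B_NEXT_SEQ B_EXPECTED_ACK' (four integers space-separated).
Answer: 531 2000 2657 531

Derivation:
After event 0: A_seq=212 A_ack=2000 B_seq=2000 B_ack=212
After event 1: A_seq=389 A_ack=2000 B_seq=2000 B_ack=389
After event 2: A_seq=389 A_ack=2000 B_seq=2087 B_ack=389
After event 3: A_seq=389 A_ack=2000 B_seq=2107 B_ack=389
After event 4: A_seq=389 A_ack=2000 B_seq=2303 B_ack=389
After event 5: A_seq=389 A_ack=2000 B_seq=2495 B_ack=389
After event 6: A_seq=531 A_ack=2000 B_seq=2495 B_ack=531
After event 7: A_seq=531 A_ack=2000 B_seq=2657 B_ack=531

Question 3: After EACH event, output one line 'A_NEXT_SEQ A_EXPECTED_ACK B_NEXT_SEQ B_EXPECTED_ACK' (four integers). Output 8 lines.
212 2000 2000 212
389 2000 2000 389
389 2000 2087 389
389 2000 2107 389
389 2000 2303 389
389 2000 2495 389
531 2000 2495 531
531 2000 2657 531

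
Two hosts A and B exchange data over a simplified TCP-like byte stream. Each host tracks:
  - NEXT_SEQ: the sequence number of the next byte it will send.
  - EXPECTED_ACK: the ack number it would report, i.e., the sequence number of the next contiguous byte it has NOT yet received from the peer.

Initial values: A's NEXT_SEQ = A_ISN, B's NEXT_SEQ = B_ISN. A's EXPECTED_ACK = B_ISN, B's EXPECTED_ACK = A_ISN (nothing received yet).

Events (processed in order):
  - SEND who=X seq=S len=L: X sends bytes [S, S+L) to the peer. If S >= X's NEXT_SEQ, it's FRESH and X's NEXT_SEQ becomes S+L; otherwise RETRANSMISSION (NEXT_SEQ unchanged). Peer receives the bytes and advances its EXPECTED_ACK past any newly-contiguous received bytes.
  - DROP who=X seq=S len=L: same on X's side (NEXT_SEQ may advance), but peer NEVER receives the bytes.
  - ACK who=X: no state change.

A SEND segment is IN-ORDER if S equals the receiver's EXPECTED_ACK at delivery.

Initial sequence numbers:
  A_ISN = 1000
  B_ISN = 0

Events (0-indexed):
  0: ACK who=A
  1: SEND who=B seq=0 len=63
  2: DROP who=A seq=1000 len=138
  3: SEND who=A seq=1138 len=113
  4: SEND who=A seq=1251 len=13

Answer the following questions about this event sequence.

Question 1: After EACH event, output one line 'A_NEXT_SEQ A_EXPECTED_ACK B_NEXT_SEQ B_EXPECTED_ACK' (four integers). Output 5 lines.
1000 0 0 1000
1000 63 63 1000
1138 63 63 1000
1251 63 63 1000
1264 63 63 1000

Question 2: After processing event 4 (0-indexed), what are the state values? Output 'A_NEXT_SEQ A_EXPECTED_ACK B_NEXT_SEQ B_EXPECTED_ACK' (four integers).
After event 0: A_seq=1000 A_ack=0 B_seq=0 B_ack=1000
After event 1: A_seq=1000 A_ack=63 B_seq=63 B_ack=1000
After event 2: A_seq=1138 A_ack=63 B_seq=63 B_ack=1000
After event 3: A_seq=1251 A_ack=63 B_seq=63 B_ack=1000
After event 4: A_seq=1264 A_ack=63 B_seq=63 B_ack=1000

1264 63 63 1000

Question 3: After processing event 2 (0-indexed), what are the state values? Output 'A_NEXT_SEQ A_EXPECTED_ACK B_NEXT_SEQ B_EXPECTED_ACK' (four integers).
After event 0: A_seq=1000 A_ack=0 B_seq=0 B_ack=1000
After event 1: A_seq=1000 A_ack=63 B_seq=63 B_ack=1000
After event 2: A_seq=1138 A_ack=63 B_seq=63 B_ack=1000

1138 63 63 1000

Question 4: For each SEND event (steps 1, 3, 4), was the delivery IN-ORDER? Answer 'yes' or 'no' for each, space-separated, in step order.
Answer: yes no no

Derivation:
Step 1: SEND seq=0 -> in-order
Step 3: SEND seq=1138 -> out-of-order
Step 4: SEND seq=1251 -> out-of-order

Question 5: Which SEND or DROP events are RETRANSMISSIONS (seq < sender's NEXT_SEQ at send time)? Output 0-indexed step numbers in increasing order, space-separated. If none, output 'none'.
Answer: none

Derivation:
Step 1: SEND seq=0 -> fresh
Step 2: DROP seq=1000 -> fresh
Step 3: SEND seq=1138 -> fresh
Step 4: SEND seq=1251 -> fresh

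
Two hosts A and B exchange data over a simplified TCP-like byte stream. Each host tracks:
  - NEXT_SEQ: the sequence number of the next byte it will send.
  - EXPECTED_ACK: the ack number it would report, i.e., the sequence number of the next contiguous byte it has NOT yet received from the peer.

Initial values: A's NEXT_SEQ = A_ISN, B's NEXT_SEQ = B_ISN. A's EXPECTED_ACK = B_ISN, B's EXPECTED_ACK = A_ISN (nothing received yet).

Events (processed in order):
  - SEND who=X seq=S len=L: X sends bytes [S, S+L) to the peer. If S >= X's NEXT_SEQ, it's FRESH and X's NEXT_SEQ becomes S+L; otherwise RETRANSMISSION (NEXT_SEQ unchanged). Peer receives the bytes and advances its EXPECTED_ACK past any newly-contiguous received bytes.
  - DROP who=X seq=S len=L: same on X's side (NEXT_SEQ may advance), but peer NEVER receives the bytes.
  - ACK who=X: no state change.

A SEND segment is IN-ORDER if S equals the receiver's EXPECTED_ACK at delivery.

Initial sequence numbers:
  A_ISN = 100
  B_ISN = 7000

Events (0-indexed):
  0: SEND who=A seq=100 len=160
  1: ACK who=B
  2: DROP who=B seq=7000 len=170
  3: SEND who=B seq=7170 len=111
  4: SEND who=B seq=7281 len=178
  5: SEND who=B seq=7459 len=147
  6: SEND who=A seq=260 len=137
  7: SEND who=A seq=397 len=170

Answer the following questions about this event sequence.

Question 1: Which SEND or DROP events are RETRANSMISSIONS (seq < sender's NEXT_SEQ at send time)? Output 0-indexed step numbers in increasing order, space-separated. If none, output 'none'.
Step 0: SEND seq=100 -> fresh
Step 2: DROP seq=7000 -> fresh
Step 3: SEND seq=7170 -> fresh
Step 4: SEND seq=7281 -> fresh
Step 5: SEND seq=7459 -> fresh
Step 6: SEND seq=260 -> fresh
Step 7: SEND seq=397 -> fresh

Answer: none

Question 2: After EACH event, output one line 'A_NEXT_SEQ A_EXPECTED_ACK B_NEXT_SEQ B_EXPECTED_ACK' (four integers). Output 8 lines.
260 7000 7000 260
260 7000 7000 260
260 7000 7170 260
260 7000 7281 260
260 7000 7459 260
260 7000 7606 260
397 7000 7606 397
567 7000 7606 567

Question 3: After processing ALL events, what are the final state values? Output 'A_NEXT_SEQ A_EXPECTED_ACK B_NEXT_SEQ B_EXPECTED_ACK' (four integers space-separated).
After event 0: A_seq=260 A_ack=7000 B_seq=7000 B_ack=260
After event 1: A_seq=260 A_ack=7000 B_seq=7000 B_ack=260
After event 2: A_seq=260 A_ack=7000 B_seq=7170 B_ack=260
After event 3: A_seq=260 A_ack=7000 B_seq=7281 B_ack=260
After event 4: A_seq=260 A_ack=7000 B_seq=7459 B_ack=260
After event 5: A_seq=260 A_ack=7000 B_seq=7606 B_ack=260
After event 6: A_seq=397 A_ack=7000 B_seq=7606 B_ack=397
After event 7: A_seq=567 A_ack=7000 B_seq=7606 B_ack=567

Answer: 567 7000 7606 567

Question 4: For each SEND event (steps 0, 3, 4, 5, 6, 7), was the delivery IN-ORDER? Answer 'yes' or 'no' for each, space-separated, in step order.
Answer: yes no no no yes yes

Derivation:
Step 0: SEND seq=100 -> in-order
Step 3: SEND seq=7170 -> out-of-order
Step 4: SEND seq=7281 -> out-of-order
Step 5: SEND seq=7459 -> out-of-order
Step 6: SEND seq=260 -> in-order
Step 7: SEND seq=397 -> in-order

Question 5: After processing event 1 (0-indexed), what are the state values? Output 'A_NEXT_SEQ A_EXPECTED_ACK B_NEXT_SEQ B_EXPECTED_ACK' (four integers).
After event 0: A_seq=260 A_ack=7000 B_seq=7000 B_ack=260
After event 1: A_seq=260 A_ack=7000 B_seq=7000 B_ack=260

260 7000 7000 260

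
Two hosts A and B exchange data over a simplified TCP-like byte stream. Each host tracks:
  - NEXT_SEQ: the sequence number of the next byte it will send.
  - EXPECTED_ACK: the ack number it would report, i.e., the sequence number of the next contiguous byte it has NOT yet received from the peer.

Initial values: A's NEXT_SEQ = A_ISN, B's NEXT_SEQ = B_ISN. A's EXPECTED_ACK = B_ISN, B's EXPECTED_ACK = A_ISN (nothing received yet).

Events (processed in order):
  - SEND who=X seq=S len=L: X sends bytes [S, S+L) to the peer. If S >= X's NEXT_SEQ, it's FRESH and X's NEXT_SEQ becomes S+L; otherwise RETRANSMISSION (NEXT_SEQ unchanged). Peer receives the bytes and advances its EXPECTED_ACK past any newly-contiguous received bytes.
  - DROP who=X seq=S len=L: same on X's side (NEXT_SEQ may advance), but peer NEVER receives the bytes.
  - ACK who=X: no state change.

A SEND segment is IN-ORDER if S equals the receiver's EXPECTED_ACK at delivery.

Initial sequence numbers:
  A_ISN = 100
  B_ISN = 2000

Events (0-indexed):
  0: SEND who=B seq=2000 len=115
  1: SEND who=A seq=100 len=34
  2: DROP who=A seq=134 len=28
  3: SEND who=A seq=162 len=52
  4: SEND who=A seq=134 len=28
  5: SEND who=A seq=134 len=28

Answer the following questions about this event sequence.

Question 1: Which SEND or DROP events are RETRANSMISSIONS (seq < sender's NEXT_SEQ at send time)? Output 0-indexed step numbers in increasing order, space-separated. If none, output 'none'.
Step 0: SEND seq=2000 -> fresh
Step 1: SEND seq=100 -> fresh
Step 2: DROP seq=134 -> fresh
Step 3: SEND seq=162 -> fresh
Step 4: SEND seq=134 -> retransmit
Step 5: SEND seq=134 -> retransmit

Answer: 4 5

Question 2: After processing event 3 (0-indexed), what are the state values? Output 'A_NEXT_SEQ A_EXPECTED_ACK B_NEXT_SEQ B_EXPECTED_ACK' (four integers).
After event 0: A_seq=100 A_ack=2115 B_seq=2115 B_ack=100
After event 1: A_seq=134 A_ack=2115 B_seq=2115 B_ack=134
After event 2: A_seq=162 A_ack=2115 B_seq=2115 B_ack=134
After event 3: A_seq=214 A_ack=2115 B_seq=2115 B_ack=134

214 2115 2115 134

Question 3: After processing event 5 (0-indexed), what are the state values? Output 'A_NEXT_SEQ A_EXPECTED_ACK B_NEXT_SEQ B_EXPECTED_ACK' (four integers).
After event 0: A_seq=100 A_ack=2115 B_seq=2115 B_ack=100
After event 1: A_seq=134 A_ack=2115 B_seq=2115 B_ack=134
After event 2: A_seq=162 A_ack=2115 B_seq=2115 B_ack=134
After event 3: A_seq=214 A_ack=2115 B_seq=2115 B_ack=134
After event 4: A_seq=214 A_ack=2115 B_seq=2115 B_ack=214
After event 5: A_seq=214 A_ack=2115 B_seq=2115 B_ack=214

214 2115 2115 214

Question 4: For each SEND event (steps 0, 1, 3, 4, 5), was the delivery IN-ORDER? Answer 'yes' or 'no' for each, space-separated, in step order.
Step 0: SEND seq=2000 -> in-order
Step 1: SEND seq=100 -> in-order
Step 3: SEND seq=162 -> out-of-order
Step 4: SEND seq=134 -> in-order
Step 5: SEND seq=134 -> out-of-order

Answer: yes yes no yes no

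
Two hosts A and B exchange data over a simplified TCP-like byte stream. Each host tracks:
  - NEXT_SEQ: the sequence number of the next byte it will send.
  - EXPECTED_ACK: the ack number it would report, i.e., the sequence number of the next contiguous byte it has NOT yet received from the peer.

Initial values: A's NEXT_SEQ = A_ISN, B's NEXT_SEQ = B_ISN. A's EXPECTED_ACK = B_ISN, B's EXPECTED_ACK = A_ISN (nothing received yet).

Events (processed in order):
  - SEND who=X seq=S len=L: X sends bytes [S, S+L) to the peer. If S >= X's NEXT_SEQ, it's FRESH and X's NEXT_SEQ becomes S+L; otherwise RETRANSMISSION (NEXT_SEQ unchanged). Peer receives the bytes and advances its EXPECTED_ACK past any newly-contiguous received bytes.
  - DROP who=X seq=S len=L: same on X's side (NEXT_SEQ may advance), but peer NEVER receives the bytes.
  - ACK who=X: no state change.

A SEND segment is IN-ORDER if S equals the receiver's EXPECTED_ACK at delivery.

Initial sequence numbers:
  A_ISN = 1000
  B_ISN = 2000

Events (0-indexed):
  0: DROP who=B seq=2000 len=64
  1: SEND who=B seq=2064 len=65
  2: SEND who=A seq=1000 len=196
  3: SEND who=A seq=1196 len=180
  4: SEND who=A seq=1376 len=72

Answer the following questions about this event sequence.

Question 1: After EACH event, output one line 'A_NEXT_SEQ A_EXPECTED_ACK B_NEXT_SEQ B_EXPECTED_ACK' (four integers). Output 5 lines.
1000 2000 2064 1000
1000 2000 2129 1000
1196 2000 2129 1196
1376 2000 2129 1376
1448 2000 2129 1448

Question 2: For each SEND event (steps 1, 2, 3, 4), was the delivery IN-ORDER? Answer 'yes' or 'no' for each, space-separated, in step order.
Answer: no yes yes yes

Derivation:
Step 1: SEND seq=2064 -> out-of-order
Step 2: SEND seq=1000 -> in-order
Step 3: SEND seq=1196 -> in-order
Step 4: SEND seq=1376 -> in-order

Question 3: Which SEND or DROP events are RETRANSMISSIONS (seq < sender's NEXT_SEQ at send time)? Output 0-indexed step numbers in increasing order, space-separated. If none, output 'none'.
Step 0: DROP seq=2000 -> fresh
Step 1: SEND seq=2064 -> fresh
Step 2: SEND seq=1000 -> fresh
Step 3: SEND seq=1196 -> fresh
Step 4: SEND seq=1376 -> fresh

Answer: none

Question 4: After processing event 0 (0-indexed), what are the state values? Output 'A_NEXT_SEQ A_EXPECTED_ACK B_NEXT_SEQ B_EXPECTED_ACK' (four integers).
After event 0: A_seq=1000 A_ack=2000 B_seq=2064 B_ack=1000

1000 2000 2064 1000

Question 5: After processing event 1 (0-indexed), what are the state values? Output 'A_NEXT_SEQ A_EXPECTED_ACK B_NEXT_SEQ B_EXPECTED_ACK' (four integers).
After event 0: A_seq=1000 A_ack=2000 B_seq=2064 B_ack=1000
After event 1: A_seq=1000 A_ack=2000 B_seq=2129 B_ack=1000

1000 2000 2129 1000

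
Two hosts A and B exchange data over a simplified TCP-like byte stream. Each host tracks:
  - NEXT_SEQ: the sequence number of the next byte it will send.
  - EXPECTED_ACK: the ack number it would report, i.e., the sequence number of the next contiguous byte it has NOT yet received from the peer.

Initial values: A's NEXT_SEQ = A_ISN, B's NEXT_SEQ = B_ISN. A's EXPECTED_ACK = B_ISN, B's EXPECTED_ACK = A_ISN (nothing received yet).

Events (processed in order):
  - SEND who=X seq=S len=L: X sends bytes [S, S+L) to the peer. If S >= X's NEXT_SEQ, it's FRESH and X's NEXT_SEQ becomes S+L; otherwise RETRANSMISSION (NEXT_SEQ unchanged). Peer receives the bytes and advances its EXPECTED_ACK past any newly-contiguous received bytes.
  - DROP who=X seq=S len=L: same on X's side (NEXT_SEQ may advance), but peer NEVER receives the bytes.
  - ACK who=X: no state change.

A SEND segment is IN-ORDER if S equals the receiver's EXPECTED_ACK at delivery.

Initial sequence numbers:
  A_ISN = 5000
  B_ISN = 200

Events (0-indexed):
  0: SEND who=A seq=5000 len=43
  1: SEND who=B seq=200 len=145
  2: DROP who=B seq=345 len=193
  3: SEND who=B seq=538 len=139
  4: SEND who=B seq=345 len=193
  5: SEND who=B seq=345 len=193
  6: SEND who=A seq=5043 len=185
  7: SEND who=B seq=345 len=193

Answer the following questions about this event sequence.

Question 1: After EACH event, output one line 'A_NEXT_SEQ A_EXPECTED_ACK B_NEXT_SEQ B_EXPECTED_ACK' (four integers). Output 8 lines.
5043 200 200 5043
5043 345 345 5043
5043 345 538 5043
5043 345 677 5043
5043 677 677 5043
5043 677 677 5043
5228 677 677 5228
5228 677 677 5228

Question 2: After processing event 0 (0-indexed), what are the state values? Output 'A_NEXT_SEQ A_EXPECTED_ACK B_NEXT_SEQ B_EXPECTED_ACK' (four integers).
After event 0: A_seq=5043 A_ack=200 B_seq=200 B_ack=5043

5043 200 200 5043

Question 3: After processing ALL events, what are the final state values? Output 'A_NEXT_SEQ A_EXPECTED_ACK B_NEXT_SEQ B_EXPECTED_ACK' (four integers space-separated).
After event 0: A_seq=5043 A_ack=200 B_seq=200 B_ack=5043
After event 1: A_seq=5043 A_ack=345 B_seq=345 B_ack=5043
After event 2: A_seq=5043 A_ack=345 B_seq=538 B_ack=5043
After event 3: A_seq=5043 A_ack=345 B_seq=677 B_ack=5043
After event 4: A_seq=5043 A_ack=677 B_seq=677 B_ack=5043
After event 5: A_seq=5043 A_ack=677 B_seq=677 B_ack=5043
After event 6: A_seq=5228 A_ack=677 B_seq=677 B_ack=5228
After event 7: A_seq=5228 A_ack=677 B_seq=677 B_ack=5228

Answer: 5228 677 677 5228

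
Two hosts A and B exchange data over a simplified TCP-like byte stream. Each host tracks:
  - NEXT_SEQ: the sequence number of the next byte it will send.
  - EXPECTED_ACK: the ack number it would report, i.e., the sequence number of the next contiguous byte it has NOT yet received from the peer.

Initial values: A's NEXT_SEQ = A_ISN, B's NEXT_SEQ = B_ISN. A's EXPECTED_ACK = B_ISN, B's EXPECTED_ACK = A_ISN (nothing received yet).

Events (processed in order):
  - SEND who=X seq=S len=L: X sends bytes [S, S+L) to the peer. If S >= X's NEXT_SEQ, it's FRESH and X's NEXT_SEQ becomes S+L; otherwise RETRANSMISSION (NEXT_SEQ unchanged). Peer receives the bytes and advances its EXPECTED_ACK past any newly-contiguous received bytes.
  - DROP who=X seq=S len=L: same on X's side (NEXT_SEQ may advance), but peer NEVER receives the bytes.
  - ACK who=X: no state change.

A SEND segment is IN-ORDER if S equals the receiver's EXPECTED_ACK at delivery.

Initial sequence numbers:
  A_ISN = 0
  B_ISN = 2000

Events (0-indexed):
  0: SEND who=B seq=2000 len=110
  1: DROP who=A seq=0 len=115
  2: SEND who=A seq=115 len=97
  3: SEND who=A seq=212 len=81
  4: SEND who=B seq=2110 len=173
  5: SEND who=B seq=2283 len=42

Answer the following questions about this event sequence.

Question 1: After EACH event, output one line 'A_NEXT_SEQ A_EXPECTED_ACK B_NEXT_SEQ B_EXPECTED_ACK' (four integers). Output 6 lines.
0 2110 2110 0
115 2110 2110 0
212 2110 2110 0
293 2110 2110 0
293 2283 2283 0
293 2325 2325 0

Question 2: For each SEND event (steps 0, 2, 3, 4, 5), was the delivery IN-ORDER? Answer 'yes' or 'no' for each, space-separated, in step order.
Answer: yes no no yes yes

Derivation:
Step 0: SEND seq=2000 -> in-order
Step 2: SEND seq=115 -> out-of-order
Step 3: SEND seq=212 -> out-of-order
Step 4: SEND seq=2110 -> in-order
Step 5: SEND seq=2283 -> in-order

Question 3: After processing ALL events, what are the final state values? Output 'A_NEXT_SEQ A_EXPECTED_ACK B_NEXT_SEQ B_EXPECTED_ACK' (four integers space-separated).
After event 0: A_seq=0 A_ack=2110 B_seq=2110 B_ack=0
After event 1: A_seq=115 A_ack=2110 B_seq=2110 B_ack=0
After event 2: A_seq=212 A_ack=2110 B_seq=2110 B_ack=0
After event 3: A_seq=293 A_ack=2110 B_seq=2110 B_ack=0
After event 4: A_seq=293 A_ack=2283 B_seq=2283 B_ack=0
After event 5: A_seq=293 A_ack=2325 B_seq=2325 B_ack=0

Answer: 293 2325 2325 0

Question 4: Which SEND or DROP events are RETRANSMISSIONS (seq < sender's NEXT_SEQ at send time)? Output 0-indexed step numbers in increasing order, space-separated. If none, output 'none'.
Step 0: SEND seq=2000 -> fresh
Step 1: DROP seq=0 -> fresh
Step 2: SEND seq=115 -> fresh
Step 3: SEND seq=212 -> fresh
Step 4: SEND seq=2110 -> fresh
Step 5: SEND seq=2283 -> fresh

Answer: none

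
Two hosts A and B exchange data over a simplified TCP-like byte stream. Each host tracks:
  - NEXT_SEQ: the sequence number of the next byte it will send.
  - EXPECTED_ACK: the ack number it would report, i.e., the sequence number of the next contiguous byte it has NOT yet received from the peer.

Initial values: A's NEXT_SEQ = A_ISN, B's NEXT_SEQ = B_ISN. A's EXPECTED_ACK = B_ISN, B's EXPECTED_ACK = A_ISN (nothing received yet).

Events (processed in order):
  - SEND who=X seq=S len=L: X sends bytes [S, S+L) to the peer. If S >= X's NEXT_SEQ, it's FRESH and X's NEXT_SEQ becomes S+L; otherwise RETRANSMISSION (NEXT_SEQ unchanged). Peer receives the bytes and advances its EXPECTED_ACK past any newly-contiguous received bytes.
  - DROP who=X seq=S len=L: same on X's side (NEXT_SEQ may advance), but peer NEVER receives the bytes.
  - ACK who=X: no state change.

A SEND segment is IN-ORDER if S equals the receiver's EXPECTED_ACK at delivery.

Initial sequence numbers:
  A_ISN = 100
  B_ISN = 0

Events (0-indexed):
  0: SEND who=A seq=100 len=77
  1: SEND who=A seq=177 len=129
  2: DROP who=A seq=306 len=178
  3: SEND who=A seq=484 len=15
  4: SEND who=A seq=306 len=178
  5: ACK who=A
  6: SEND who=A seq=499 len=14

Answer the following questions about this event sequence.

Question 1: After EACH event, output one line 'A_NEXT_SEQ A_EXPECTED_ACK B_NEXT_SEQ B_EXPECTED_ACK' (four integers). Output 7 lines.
177 0 0 177
306 0 0 306
484 0 0 306
499 0 0 306
499 0 0 499
499 0 0 499
513 0 0 513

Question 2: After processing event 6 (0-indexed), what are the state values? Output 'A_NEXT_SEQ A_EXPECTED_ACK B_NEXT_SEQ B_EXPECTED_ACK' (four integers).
After event 0: A_seq=177 A_ack=0 B_seq=0 B_ack=177
After event 1: A_seq=306 A_ack=0 B_seq=0 B_ack=306
After event 2: A_seq=484 A_ack=0 B_seq=0 B_ack=306
After event 3: A_seq=499 A_ack=0 B_seq=0 B_ack=306
After event 4: A_seq=499 A_ack=0 B_seq=0 B_ack=499
After event 5: A_seq=499 A_ack=0 B_seq=0 B_ack=499
After event 6: A_seq=513 A_ack=0 B_seq=0 B_ack=513

513 0 0 513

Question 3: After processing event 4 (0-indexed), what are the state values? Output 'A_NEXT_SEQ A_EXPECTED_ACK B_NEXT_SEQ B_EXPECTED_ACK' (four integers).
After event 0: A_seq=177 A_ack=0 B_seq=0 B_ack=177
After event 1: A_seq=306 A_ack=0 B_seq=0 B_ack=306
After event 2: A_seq=484 A_ack=0 B_seq=0 B_ack=306
After event 3: A_seq=499 A_ack=0 B_seq=0 B_ack=306
After event 4: A_seq=499 A_ack=0 B_seq=0 B_ack=499

499 0 0 499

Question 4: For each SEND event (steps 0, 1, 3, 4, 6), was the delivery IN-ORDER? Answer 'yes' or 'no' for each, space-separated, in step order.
Answer: yes yes no yes yes

Derivation:
Step 0: SEND seq=100 -> in-order
Step 1: SEND seq=177 -> in-order
Step 3: SEND seq=484 -> out-of-order
Step 4: SEND seq=306 -> in-order
Step 6: SEND seq=499 -> in-order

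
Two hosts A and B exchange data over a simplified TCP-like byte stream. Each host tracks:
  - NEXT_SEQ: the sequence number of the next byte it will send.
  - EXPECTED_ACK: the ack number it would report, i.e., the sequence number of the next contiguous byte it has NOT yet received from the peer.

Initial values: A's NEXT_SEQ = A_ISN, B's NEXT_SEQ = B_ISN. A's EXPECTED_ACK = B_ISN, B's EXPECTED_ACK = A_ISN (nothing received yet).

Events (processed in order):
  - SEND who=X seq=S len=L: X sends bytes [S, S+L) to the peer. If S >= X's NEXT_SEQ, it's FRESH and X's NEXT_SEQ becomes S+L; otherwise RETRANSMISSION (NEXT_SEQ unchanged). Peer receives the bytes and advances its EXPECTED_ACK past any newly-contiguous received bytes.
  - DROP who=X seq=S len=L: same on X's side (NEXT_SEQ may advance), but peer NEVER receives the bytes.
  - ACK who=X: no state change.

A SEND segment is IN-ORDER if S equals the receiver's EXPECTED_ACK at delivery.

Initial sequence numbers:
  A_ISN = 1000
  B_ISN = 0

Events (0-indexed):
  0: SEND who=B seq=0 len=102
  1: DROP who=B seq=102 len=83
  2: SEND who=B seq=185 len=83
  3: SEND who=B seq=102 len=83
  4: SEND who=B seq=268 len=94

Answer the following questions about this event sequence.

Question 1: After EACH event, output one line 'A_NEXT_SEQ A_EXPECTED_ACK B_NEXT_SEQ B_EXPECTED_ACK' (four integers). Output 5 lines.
1000 102 102 1000
1000 102 185 1000
1000 102 268 1000
1000 268 268 1000
1000 362 362 1000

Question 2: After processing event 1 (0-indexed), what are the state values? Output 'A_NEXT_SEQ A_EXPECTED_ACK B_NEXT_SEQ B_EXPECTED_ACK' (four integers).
After event 0: A_seq=1000 A_ack=102 B_seq=102 B_ack=1000
After event 1: A_seq=1000 A_ack=102 B_seq=185 B_ack=1000

1000 102 185 1000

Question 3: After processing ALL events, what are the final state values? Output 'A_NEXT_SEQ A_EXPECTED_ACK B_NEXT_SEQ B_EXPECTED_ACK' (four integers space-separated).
Answer: 1000 362 362 1000

Derivation:
After event 0: A_seq=1000 A_ack=102 B_seq=102 B_ack=1000
After event 1: A_seq=1000 A_ack=102 B_seq=185 B_ack=1000
After event 2: A_seq=1000 A_ack=102 B_seq=268 B_ack=1000
After event 3: A_seq=1000 A_ack=268 B_seq=268 B_ack=1000
After event 4: A_seq=1000 A_ack=362 B_seq=362 B_ack=1000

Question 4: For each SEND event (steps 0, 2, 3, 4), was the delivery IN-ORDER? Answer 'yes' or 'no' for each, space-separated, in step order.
Answer: yes no yes yes

Derivation:
Step 0: SEND seq=0 -> in-order
Step 2: SEND seq=185 -> out-of-order
Step 3: SEND seq=102 -> in-order
Step 4: SEND seq=268 -> in-order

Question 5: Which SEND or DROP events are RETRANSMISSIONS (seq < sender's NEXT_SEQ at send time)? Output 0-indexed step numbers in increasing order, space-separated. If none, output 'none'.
Answer: 3

Derivation:
Step 0: SEND seq=0 -> fresh
Step 1: DROP seq=102 -> fresh
Step 2: SEND seq=185 -> fresh
Step 3: SEND seq=102 -> retransmit
Step 4: SEND seq=268 -> fresh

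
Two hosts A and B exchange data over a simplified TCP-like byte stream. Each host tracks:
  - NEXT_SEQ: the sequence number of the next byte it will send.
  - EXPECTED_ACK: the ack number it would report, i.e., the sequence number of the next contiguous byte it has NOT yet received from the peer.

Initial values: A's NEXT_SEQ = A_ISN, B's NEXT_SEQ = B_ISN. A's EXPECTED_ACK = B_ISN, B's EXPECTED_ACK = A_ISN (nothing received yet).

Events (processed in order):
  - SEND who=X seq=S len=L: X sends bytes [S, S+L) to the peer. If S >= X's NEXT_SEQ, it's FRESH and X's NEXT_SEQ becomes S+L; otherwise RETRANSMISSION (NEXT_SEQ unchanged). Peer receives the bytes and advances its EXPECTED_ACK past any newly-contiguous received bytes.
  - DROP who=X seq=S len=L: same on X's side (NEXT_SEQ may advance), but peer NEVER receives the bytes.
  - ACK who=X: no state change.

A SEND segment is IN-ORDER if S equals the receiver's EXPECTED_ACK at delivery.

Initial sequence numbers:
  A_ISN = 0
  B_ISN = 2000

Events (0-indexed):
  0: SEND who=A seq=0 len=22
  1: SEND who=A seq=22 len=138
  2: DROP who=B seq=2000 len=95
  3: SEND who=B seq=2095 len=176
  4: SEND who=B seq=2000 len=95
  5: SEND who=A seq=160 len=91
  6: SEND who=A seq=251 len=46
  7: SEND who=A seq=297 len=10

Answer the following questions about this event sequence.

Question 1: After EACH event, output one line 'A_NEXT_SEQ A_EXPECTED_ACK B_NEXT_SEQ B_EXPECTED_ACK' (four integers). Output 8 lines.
22 2000 2000 22
160 2000 2000 160
160 2000 2095 160
160 2000 2271 160
160 2271 2271 160
251 2271 2271 251
297 2271 2271 297
307 2271 2271 307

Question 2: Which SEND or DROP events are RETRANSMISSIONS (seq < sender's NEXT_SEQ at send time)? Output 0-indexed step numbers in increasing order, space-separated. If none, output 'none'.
Step 0: SEND seq=0 -> fresh
Step 1: SEND seq=22 -> fresh
Step 2: DROP seq=2000 -> fresh
Step 3: SEND seq=2095 -> fresh
Step 4: SEND seq=2000 -> retransmit
Step 5: SEND seq=160 -> fresh
Step 6: SEND seq=251 -> fresh
Step 7: SEND seq=297 -> fresh

Answer: 4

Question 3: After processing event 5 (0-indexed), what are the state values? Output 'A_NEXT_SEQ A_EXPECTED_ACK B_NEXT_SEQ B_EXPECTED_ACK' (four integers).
After event 0: A_seq=22 A_ack=2000 B_seq=2000 B_ack=22
After event 1: A_seq=160 A_ack=2000 B_seq=2000 B_ack=160
After event 2: A_seq=160 A_ack=2000 B_seq=2095 B_ack=160
After event 3: A_seq=160 A_ack=2000 B_seq=2271 B_ack=160
After event 4: A_seq=160 A_ack=2271 B_seq=2271 B_ack=160
After event 5: A_seq=251 A_ack=2271 B_seq=2271 B_ack=251

251 2271 2271 251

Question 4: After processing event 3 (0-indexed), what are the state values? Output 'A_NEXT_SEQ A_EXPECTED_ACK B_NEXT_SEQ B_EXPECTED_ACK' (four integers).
After event 0: A_seq=22 A_ack=2000 B_seq=2000 B_ack=22
After event 1: A_seq=160 A_ack=2000 B_seq=2000 B_ack=160
After event 2: A_seq=160 A_ack=2000 B_seq=2095 B_ack=160
After event 3: A_seq=160 A_ack=2000 B_seq=2271 B_ack=160

160 2000 2271 160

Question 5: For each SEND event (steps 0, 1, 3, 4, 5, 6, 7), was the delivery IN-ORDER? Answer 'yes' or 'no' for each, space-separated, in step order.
Step 0: SEND seq=0 -> in-order
Step 1: SEND seq=22 -> in-order
Step 3: SEND seq=2095 -> out-of-order
Step 4: SEND seq=2000 -> in-order
Step 5: SEND seq=160 -> in-order
Step 6: SEND seq=251 -> in-order
Step 7: SEND seq=297 -> in-order

Answer: yes yes no yes yes yes yes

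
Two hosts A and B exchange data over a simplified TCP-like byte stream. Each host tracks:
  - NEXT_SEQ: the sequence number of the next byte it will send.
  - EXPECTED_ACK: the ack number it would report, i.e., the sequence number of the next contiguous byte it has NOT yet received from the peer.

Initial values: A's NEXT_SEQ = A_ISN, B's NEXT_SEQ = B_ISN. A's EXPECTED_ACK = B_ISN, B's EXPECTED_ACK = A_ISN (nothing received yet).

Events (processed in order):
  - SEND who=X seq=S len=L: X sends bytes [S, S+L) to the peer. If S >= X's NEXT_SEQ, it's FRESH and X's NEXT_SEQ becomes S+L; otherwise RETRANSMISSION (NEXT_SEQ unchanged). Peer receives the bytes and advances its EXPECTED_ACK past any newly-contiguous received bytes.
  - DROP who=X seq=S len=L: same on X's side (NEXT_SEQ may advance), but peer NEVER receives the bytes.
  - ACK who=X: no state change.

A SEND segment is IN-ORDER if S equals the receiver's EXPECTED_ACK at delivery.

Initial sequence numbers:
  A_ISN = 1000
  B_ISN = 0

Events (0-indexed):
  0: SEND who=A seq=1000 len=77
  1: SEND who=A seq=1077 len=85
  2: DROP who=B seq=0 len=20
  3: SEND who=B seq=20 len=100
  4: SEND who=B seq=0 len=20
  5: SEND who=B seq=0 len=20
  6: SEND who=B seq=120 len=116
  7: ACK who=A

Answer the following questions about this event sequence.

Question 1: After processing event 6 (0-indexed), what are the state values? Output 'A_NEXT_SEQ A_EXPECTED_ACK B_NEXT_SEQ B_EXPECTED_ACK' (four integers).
After event 0: A_seq=1077 A_ack=0 B_seq=0 B_ack=1077
After event 1: A_seq=1162 A_ack=0 B_seq=0 B_ack=1162
After event 2: A_seq=1162 A_ack=0 B_seq=20 B_ack=1162
After event 3: A_seq=1162 A_ack=0 B_seq=120 B_ack=1162
After event 4: A_seq=1162 A_ack=120 B_seq=120 B_ack=1162
After event 5: A_seq=1162 A_ack=120 B_seq=120 B_ack=1162
After event 6: A_seq=1162 A_ack=236 B_seq=236 B_ack=1162

1162 236 236 1162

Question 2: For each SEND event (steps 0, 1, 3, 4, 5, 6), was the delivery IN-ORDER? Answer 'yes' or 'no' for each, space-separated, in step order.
Answer: yes yes no yes no yes

Derivation:
Step 0: SEND seq=1000 -> in-order
Step 1: SEND seq=1077 -> in-order
Step 3: SEND seq=20 -> out-of-order
Step 4: SEND seq=0 -> in-order
Step 5: SEND seq=0 -> out-of-order
Step 6: SEND seq=120 -> in-order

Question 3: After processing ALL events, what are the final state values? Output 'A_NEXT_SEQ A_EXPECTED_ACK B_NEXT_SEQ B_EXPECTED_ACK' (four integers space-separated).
Answer: 1162 236 236 1162

Derivation:
After event 0: A_seq=1077 A_ack=0 B_seq=0 B_ack=1077
After event 1: A_seq=1162 A_ack=0 B_seq=0 B_ack=1162
After event 2: A_seq=1162 A_ack=0 B_seq=20 B_ack=1162
After event 3: A_seq=1162 A_ack=0 B_seq=120 B_ack=1162
After event 4: A_seq=1162 A_ack=120 B_seq=120 B_ack=1162
After event 5: A_seq=1162 A_ack=120 B_seq=120 B_ack=1162
After event 6: A_seq=1162 A_ack=236 B_seq=236 B_ack=1162
After event 7: A_seq=1162 A_ack=236 B_seq=236 B_ack=1162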